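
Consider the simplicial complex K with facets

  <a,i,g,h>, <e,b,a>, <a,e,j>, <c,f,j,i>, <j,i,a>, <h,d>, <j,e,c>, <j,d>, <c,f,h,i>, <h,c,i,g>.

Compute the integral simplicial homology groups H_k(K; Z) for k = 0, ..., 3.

K has 10 vertices, 23 edges, 17 triangles, 4 3-simplices.
rank ∂_0 = 0, rank ∂_1 = 9 ⇒ b_0 = 10 − 0 − 9 = 1; all invariant factors of ∂_1 are 1 so no torsion. So H_0 ≅ Z.
rank ∂_1 = 9, rank ∂_2 = 13 ⇒ b_1 = 23 − 9 − 13 = 1; all invariant factors of ∂_2 are 1 so no torsion. So H_1 ≅ Z.
rank ∂_2 = 13, rank ∂_3 = 4 ⇒ b_2 = 17 − 13 − 4 = 0; all invariant factors of ∂_3 are 1 so no torsion. So H_2 ≅ 0.
rank ∂_3 = 4, rank ∂_4 = 0 ⇒ b_3 = 4 − 4 − 0 = 0. So H_3 ≅ 0.

H_0 ≅ Z,  H_1 ≅ Z,  H_2 = 0,  H_3 = 0.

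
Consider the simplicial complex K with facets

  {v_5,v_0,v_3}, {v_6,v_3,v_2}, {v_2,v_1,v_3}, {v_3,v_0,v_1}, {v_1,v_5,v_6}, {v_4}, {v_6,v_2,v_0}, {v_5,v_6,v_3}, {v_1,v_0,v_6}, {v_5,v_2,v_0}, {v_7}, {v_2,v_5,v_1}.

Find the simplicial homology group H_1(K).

H_1 = Z_2.

Order the vertices as v_0 < v_1 < v_2 < v_3 < v_4 < v_5 < v_6 < v_7. Listing each simplex with vertices in this order, K has dimension 2 with simplices:

  0-simplices (8): [v_0], [v_1], [v_2], [v_3], [v_4], [v_5], [v_6], [v_7]
  1-simplices (15): (15 of them)
  2-simplices (10): [v_0,v_1,v_3], [v_0,v_1,v_6], [v_0,v_2,v_5], [v_0,v_2,v_6], [v_0,v_3,v_5], [v_1,v_2,v_3], [v_1,v_2,v_5], [v_1,v_5,v_6], [v_2,v_3,v_6], [v_3,v_5,v_6]

Hence C_0 ≅ Z^8, C_1 ≅ Z^15, C_2 ≅ Z^10.

Boundary ∂_1: C_1 → C_0 is given by ∂[p,q] = [q] − [p].
The 8×15 boundary matrix has rank 5 and Smith normal form diag(1,1,1,1,1).

Boundary ∂_2: C_2 → C_1 maps a triangle to the signed sum of its edges. For instance
  ∂[v_1,v_2,v_3] = [v_2,v_3] − [v_1,v_3] + [v_1,v_2],
  ∂[v_1,v_5,v_6] = [v_5,v_6] − [v_1,v_6] + [v_1,v_5].
The resulting 15×10 matrix has rank 10, and its Smith normal form has invariant factors (1,1,1,1,1,1,1,1,1,2).

Computing H_k = (kernel of ∂_k) / (image of ∂_{k+1}):

  H_1: rank ker ∂_1 − rank ∂_2 = (15 − 5) − 10 = 0, and ∂_2 has invariant factor 2 > 1, so H_1 ≅ Z_2.

(K is a triangulation of the disjoint union of the real projective plane RP^2 and a set of 2 points.)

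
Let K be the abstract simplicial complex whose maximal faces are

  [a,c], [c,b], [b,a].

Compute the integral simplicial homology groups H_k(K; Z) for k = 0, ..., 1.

We work with the vertex ordering a < b < c. The simplices of K, each written with vertices in increasing order, are:

  0-simplices (3): a, b, c
  1-simplices (3): ab, ac, bc

giving chain groups C_0 ≅ Z^3, C_1 ≅ Z^3.

The boundary map ∂_1: C_1 → C_0 sends each edge [p,q] (with p < q) to q − p.
The 3×3 boundary matrix has rank 2 and Smith normal form diag(1,1).

Computing H_k = (kernel of ∂_k) / (image of ∂_{k+1}):

  H_0: rank C_0 − rank ∂_1 = 3 − 2 = 1, and the invariant factors of ∂_1 are all 1, so H_0 = Z.
  H_1: rank ker ∂_1 − rank ∂_2 = (3 − 2) − 0 = 1, and there is no ∂_2, so H_1 = Z.

H_0 ≅ Z,  H_1 ≅ Z.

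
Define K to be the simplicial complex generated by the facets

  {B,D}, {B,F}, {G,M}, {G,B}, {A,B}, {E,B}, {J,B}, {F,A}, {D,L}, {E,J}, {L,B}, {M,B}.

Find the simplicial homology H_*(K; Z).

H_0 = Z,  H_1 = Z^4.

Fix the vertex order A < B < D < E < F < G < J < L < M and write every simplex with vertices in increasing order. Then dim K = 1 and the simplices of K are:

  0-simplices (9): A, B, D, E, F, G, J, L, M
  1-simplices (12): AB, AF, BD, BE, BF, BG, BJ, BL, BM, DL, EJ, GM

Hence C_0 ≅ Z^9, C_1 ≅ Z^12.

The boundary map ∂_1: C_1 → C_0 is given by ∂[p,q] = [q] − [p].
The 9×12 boundary matrix has rank 8 and Smith normal form diag(1,1,1,1,1,1,1,1).

Reading off H_k = ker ∂_k / im ∂_{k+1}:

  H_0: rank C_0 − rank ∂_1 = 9 − 8 = 1, and the invariant factors of ∂_1 are all 1, so H_0 ≅ Z.
  H_1: rank ker ∂_1 − rank ∂_2 = (12 − 8) − 0 = 4, and there is no ∂_2, so H_1 ≅ Z^4.

(K is a triangulation of a wedge of 4 circles.)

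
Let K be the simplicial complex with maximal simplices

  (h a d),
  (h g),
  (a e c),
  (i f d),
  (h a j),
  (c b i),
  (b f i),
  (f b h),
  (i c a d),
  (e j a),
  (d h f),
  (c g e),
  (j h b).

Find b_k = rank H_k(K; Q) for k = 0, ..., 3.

Take the total order a < b < c < d < e < f < g < h < i < j on the vertex set. Then K (dimension 3) consists of the simplices:

  0-simplices (10): a, b, c, d, e, f, g, h, i, j
  1-simplices (24): ac, ad, ae, ah, ai, aj, bc, bf, bh, bi, bj, cd, ce, cg, ci, df, dh, di, eg, ej, fh, fi, gh, hj
  2-simplices (15): acd, ace, aci, adh, adi, aej, ahj, bci, bfh, bfi, bhj, cdi, ceg, dfh, dfi
  3-simplices (1): acdi

giving chain groups C_0 ≅ Z^10, C_1 ≅ Z^24, C_2 ≅ Z^15, C_3 ≅ Z^1.

∂_1: C_1 → C_0 is given by ∂[p,q] = [q] − [p]. For instance
  ∂dh = h − d.
As a 10×24 matrix over Z this has rank 9, with invariant factors (1,1,1,1,1,1,1,1,1).

The boundary map ∂_2: C_2 → C_1 maps a triangle to the signed sum of its edges. For instance
  ∂cdi = di − ci + cd,
  ∂dfi = fi − di + df.
The 24×15 boundary matrix has rank 14 and Smith normal form diag(1,1,1,1,1,1,1,1,1,1,1,1,1,1).

∂_3: C_3 → C_2 sends each 3-simplex σ to the alternating sum Σ_i (−1)^i (σ with its i-th vertex removed). For instance
  ∂acdi = cdi − adi + aci − acd.
This gives a 15×1 integer matrix of rank 1; reducing to Smith normal form yields diagonal entries (1).

Now H_k = ker ∂_k / im ∂_{k+1}, so:

  H_0: rank C_0 − rank ∂_1 = 10 − 9 = 1, and the invariant factors of ∂_1 are all 1, so H_0 = Z.
  H_1: rank ker ∂_1 − rank ∂_2 = (24 − 9) − 14 = 1, and the invariant factors of ∂_2 are all 1, so H_1 = Z.
  H_2: rank ker ∂_2 − rank ∂_3 = (15 − 14) − 1 = 0, and the invariant factors of ∂_3 are all 1, so H_2 = 0.
  H_3: rank ker ∂_3 − rank ∂_4 = (1 − 1) − 0 = 0, and there is no ∂_4, so H_3 = 0.

As a check, the Euler characteristic is 10 − 24 + 15 − 1 = 0, which agrees with 1 − 1 + 0 − 0 = 0.

Hence the Betti numbers are b_0 = 1, b_1 = 1, b_2 = 0, b_3 = 0.

b_0 = 1, b_1 = 1, b_2 = 0, b_3 = 0.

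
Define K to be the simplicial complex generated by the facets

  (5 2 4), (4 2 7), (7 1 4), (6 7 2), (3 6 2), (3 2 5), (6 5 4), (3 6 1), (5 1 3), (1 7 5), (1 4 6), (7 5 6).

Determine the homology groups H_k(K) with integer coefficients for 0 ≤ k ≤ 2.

Take the total order 1 < 2 < 3 < 4 < 5 < 6 < 7 on the vertex set. Then K (dimension 2) consists of the simplices:

  0-simplices (7): [1], [2], [3], [4], [5], [6], [7]
  1-simplices (18): [1,3], [1,4], [1,5], [1,6], [1,7], [2,3], [2,4], [2,5], [2,6], [2,7], [3,5], [3,6], [4,5], [4,6], [4,7], [5,6], [5,7], [6,7]
  2-simplices (12): [1,3,5], [1,3,6], [1,4,6], [1,4,7], [1,5,7], [2,3,5], [2,3,6], [2,4,5], [2,4,7], [2,6,7], [4,5,6], [5,6,7]

so the chain groups are C_0 ≅ Z^7, C_1 ≅ Z^18, C_2 ≅ Z^12.

The boundary map ∂_1: C_1 → C_0 is given by ∂[p,q] = [q] − [p]. For instance
  ∂[2,7] = [7] − [2].
This gives a 7×18 integer matrix of rank 6; reducing to Smith normal form yields diagonal entries (1,1,1,1,1,1).

∂_2: C_2 → C_1 acts by ∂[p,q,r] = [q,r] − [p,r] + [p,q]. For instance
  ∂[5,6,7] = [6,7] − [5,7] + [5,6],
  ∂[2,4,5] = [4,5] − [2,5] + [2,4].
The 18×12 boundary matrix has rank 12 and Smith normal form diag(1,1,1,1,1,1,1,1,1,1,1,2).

Now H_k = ker ∂_k / im ∂_{k+1}, so:

  H_0: rank C_0 − rank ∂_1 = 7 − 6 = 1, and the invariant factors of ∂_1 are all 1, so H_0 ≅ Z.
  H_1: rank ker ∂_1 − rank ∂_2 = (18 − 6) − 12 = 0, and ∂_2 has invariant factor 2 > 1, so H_1 ≅ Z/2.
  H_2: rank ker ∂_2 − rank ∂_3 = (12 − 12) − 0 = 0, and there is no ∂_3, so H_2 ≅ 0.

H_0 ≅ Z,  H_1 ≅ Z/2,  H_2 = 0.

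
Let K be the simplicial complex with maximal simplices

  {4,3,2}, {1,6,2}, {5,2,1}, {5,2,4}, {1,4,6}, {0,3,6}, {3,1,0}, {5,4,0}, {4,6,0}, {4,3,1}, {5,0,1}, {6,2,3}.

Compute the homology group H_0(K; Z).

H_0 = Z.

Order the vertices as 0 < 1 < 2 < 3 < 4 < 5 < 6. Listing each simplex with vertices in this order, K has dimension 2 with simplices:

  0-simplices (7): [0], [1], [2], [3], [4], [5], [6]
  1-simplices (18): [0,1], [0,3], [0,4], [0,5], [0,6], [1,2], [1,3], [1,4], [1,5], [1,6], [2,3], [2,4], [2,5], [2,6], [3,4], [3,6], [4,5], [4,6]
  2-simplices (12): [0,1,3], [0,1,5], [0,3,6], [0,4,5], [0,4,6], [1,2,5], [1,2,6], [1,3,4], [1,4,6], [2,3,4], [2,3,6], [2,4,5]

so the chain groups are C_0 ≅ Z^7, C_1 ≅ Z^18, C_2 ≅ Z^12.

The boundary map ∂_1: C_1 → C_0 sends each edge [p,q] (with p < q) to q − p.
As a 7×18 matrix over Z this has rank 6, with invariant factors (1,1,1,1,1,1).

The boundary map ∂_2: C_2 → C_1 sends each 2-simplex [p,q,r] to [q,r] − [p,r] + [p,q]. For instance
  ∂[2,3,6] = [3,6] − [2,6] + [2,3],
  ∂[0,3,6] = [3,6] − [0,6] + [0,3].
The 18×12 boundary matrix has rank 12 and Smith normal form diag(1,1,1,1,1,1,1,1,1,1,1,2).

Reading off H_k = ker ∂_k / im ∂_{k+1}:

  H_0: rank C_0 − rank ∂_1 = 7 − 6 = 1, and the invariant factors of ∂_1 are all 1, so H_0 ≅ Z.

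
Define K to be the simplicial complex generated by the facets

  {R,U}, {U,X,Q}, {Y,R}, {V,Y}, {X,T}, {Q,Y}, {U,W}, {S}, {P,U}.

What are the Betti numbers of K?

Take the total order P < Q < R < S < T < U < V < W < X < Y on the vertex set. Then K (dimension 2) consists of the simplices:

  0-simplices (10): P, Q, R, S, T, U, V, W, X, Y
  1-simplices (10): PU, QU, QX, QY, RU, RY, TX, UW, UX, VY
  2-simplices (1): QUX

giving chain groups C_0 ≅ Z^10, C_1 ≅ Z^10, C_2 ≅ Z^1.

∂_1: C_1 → C_0 is given by ∂[p,q] = [q] − [p].
As a 10×10 matrix over Z this has rank 8, with invariant factors (1,1,1,1,1,1,1,1).

Boundary ∂_2: C_2 → C_1 maps a triangle to the signed sum of its edges. For instance
  ∂QUX = UX − QX + QU.
As a 10×1 matrix over Z this has rank 1, with invariant factors (1).

Now H_k = ker ∂_k / im ∂_{k+1}, so:

  H_0: rank C_0 − rank ∂_1 = 10 − 8 = 2, and the invariant factors of ∂_1 are all 1, so H_0 = Z^2.
  H_1: rank ker ∂_1 − rank ∂_2 = (10 − 8) − 1 = 1, and the invariant factors of ∂_2 are all 1, so H_1 = Z.
  H_2: rank ker ∂_2 − rank ∂_3 = (1 − 1) − 0 = 0, and there is no ∂_3, so H_2 = 0.

Hence the Betti numbers are b_0 = 2, b_1 = 1, b_2 = 0.

b_0 = 2, b_1 = 1, b_2 = 0.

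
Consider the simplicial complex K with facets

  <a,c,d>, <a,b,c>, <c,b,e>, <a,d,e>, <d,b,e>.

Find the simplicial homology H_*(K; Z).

Order the vertices as a < b < c < d < e. Listing each simplex with vertices in this order, K has dimension 2 with simplices:

  0-simplices (5): a, b, c, d, e
  1-simplices (10): ab, ac, ad, ae, bc, bd, be, cd, ce, de
  2-simplices (5): abc, acd, ade, bce, bde

Hence C_0 ≅ Z^5, C_1 ≅ Z^10, C_2 ≅ Z^5.

∂_1: C_1 → C_0 is given by ∂[p,q] = [q] − [p].
As a 5×10 matrix over Z this has rank 4, with invariant factors (1,1,1,1).

The boundary map ∂_2: C_2 → C_1 acts by ∂[p,q,r] = [q,r] − [p,r] + [p,q]. For instance
  ∂bce = ce − be + bc,
  ∂bde = de − be + bd.
As a 10×5 matrix over Z this has rank 5, with invariant factors (1,1,1,1,1).

From H_k ≅ ker(∂_k) / im(∂_{k+1}) we obtain:

  H_0: rank C_0 − rank ∂_1 = 5 − 4 = 1, and the invariant factors of ∂_1 are all 1, so H_0 = Z.
  H_1: rank ker ∂_1 − rank ∂_2 = (10 − 4) − 5 = 1, and the invariant factors of ∂_2 are all 1, so H_1 = Z.
  H_2: rank ker ∂_2 − rank ∂_3 = (5 − 5) − 0 = 0, and there is no ∂_3, so H_2 = 0.

H_0 ≅ Z,  H_1 ≅ Z,  H_2 = 0.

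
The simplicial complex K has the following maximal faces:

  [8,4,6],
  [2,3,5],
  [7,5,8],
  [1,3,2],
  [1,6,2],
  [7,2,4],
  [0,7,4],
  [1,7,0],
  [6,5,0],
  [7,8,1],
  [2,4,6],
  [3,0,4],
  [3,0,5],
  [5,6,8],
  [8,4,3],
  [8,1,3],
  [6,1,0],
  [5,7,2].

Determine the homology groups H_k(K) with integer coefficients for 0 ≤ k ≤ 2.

H_0 ≅ Z,  H_1 ≅ Z^2,  H_2 ≅ Z.

Take the total order 0 < 1 < 2 < 3 < 4 < 5 < 6 < 7 < 8 on the vertex set. Then K (dimension 2) consists of the simplices:

  0-simplices (9): [0], [1], [2], [3], [4], [5], [6], [7], [8]
  1-simplices (27): (27 of them)
  2-simplices (18): [0,1,6], [0,1,7], [0,3,4], [0,3,5], [0,4,7], [0,5,6], [1,2,3], [1,2,6], [1,3,8], [1,7,8], [2,3,5], [2,4,6], [2,4,7], [2,5,7], [3,4,8], [4,6,8], [5,6,8], [5,7,8]

Hence C_0 ≅ Z^9, C_1 ≅ Z^27, C_2 ≅ Z^18.

Boundary ∂_1: C_1 → C_0 maps an edge to its endpoints' difference, ∂[p,q] = q − p. For instance
  ∂[6,8] = [8] − [6].
The 9×27 boundary matrix has rank 8 and Smith normal form diag(1,1,1,1,1,1,1,1).

∂_2: C_2 → C_1 sends each 2-simplex [p,q,r] to [q,r] − [p,r] + [p,q]. For instance
  ∂[1,7,8] = [7,8] − [1,8] + [1,7],
  ∂[4,6,8] = [6,8] − [4,8] + [4,6].
This gives a 27×18 integer matrix of rank 17; reducing to Smith normal form yields diagonal entries (1,1,1,1,1,1,1,1,1,1,1,1,1,1,1,1,1).

From H_k ≅ ker(∂_k) / im(∂_{k+1}) we obtain:

  H_0: rank C_0 − rank ∂_1 = 9 − 8 = 1, and the invariant factors of ∂_1 are all 1, so H_0 ≅ Z.
  H_1: rank ker ∂_1 − rank ∂_2 = (27 − 8) − 17 = 2, and the invariant factors of ∂_2 are all 1, so H_1 ≅ Z^2.
  H_2: rank ker ∂_2 − rank ∂_3 = (18 − 17) − 0 = 1, and there is no ∂_3, so H_2 ≅ Z.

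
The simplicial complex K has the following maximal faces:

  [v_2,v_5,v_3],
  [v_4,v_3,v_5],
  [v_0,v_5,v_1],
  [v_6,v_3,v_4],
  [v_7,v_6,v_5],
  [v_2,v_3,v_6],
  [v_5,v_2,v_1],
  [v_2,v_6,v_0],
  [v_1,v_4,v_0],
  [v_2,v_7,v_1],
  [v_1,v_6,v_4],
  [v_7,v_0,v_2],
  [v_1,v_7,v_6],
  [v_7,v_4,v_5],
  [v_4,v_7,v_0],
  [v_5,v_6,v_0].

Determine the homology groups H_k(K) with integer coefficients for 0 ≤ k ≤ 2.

Take the total order v_0 < v_1 < v_2 < v_3 < v_4 < v_5 < v_6 < v_7 on the vertex set. Then K (dimension 2) consists of the simplices:

  0-simplices (8): [v_0], [v_1], [v_2], [v_3], [v_4], [v_5], [v_6], [v_7]
  1-simplices (24): (24 of them)
  2-simplices (16): (16 of them)

Hence C_0 ≅ Z^8, C_1 ≅ Z^24, C_2 ≅ Z^16.

The boundary map ∂_1: C_1 → C_0 sends each edge [p,q] (with p < q) to q − p. For instance
  ∂[v_1,v_7] = [v_7] − [v_1].
This gives a 8×24 integer matrix of rank 7; reducing to Smith normal form yields diagonal entries (1,1,1,1,1,1,1).

Boundary ∂_2: C_2 → C_1 acts by ∂[p,q,r] = [q,r] − [p,r] + [p,q]. For instance
  ∂[v_3,v_4,v_6] = [v_4,v_6] − [v_3,v_6] + [v_3,v_4],
  ∂[v_0,v_4,v_7] = [v_4,v_7] − [v_0,v_7] + [v_0,v_4].
As a 24×16 matrix over Z this has rank 15, with invariant factors (1,1,1,1,1,1,1,1,1,1,1,1,1,1,1).

From H_k ≅ ker(∂_k) / im(∂_{k+1}) we obtain:

  H_0: rank C_0 − rank ∂_1 = 8 − 7 = 1, and the invariant factors of ∂_1 are all 1, so H_0 ≅ Z.
  H_1: rank ker ∂_1 − rank ∂_2 = (24 − 7) − 15 = 2, and the invariant factors of ∂_2 are all 1, so H_1 ≅ Z^2.
  H_2: rank ker ∂_2 − rank ∂_3 = (16 − 15) − 0 = 1, and there is no ∂_3, so H_2 ≅ Z.

H_0 ≅ Z,  H_1 ≅ Z^2,  H_2 ≅ Z.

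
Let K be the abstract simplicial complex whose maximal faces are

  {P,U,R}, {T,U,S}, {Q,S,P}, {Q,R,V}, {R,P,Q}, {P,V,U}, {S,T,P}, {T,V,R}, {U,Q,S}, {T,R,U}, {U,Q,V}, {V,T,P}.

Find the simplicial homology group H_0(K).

H_0 = Z.

Take the total order P < Q < R < S < T < U < V on the vertex set. Then K (dimension 2) consists of the simplices:

  0-simplices (7): P, Q, R, S, T, U, V
  1-simplices (18): PQ, PR, PS, PT, PU, PV, QR, QS, QU, QV, RT, RU, RV, ST, SU, TU, TV, UV
  2-simplices (12): PQR, PQS, PRU, PST, PTV, PUV, QRV, QSU, QUV, RTU, RTV, STU

so the chain groups are C_0 ≅ Z^7, C_1 ≅ Z^18, C_2 ≅ Z^12.

The boundary map ∂_1: C_1 → C_0 maps an edge to its endpoints' difference, ∂[p,q] = q − p. For instance
  ∂QU = U − Q.
As a 7×18 matrix over Z this has rank 6, with invariant factors (1,1,1,1,1,1).

∂_2: C_2 → C_1 maps a triangle to the signed sum of its edges. For instance
  ∂PST = ST − PT + PS,
  ∂PRU = RU − PU + PR.
The resulting 18×12 matrix has rank 12, and its Smith normal form has invariant factors (1,1,1,1,1,1,1,1,1,1,1,2).

From H_k ≅ ker(∂_k) / im(∂_{k+1}) we obtain:

  H_0: rank C_0 − rank ∂_1 = 7 − 6 = 1, and the invariant factors of ∂_1 are all 1, so H_0 ≅ Z.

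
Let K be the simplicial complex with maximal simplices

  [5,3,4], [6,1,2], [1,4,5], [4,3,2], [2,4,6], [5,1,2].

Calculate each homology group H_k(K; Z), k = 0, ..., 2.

K has 6 vertices, 12 edges, 6 triangles.
rank ∂_0 = 0, rank ∂_1 = 5 ⇒ b_0 = 6 − 0 − 5 = 1; all invariant factors of ∂_1 are 1 so no torsion. So H_0 = Z.
rank ∂_1 = 5, rank ∂_2 = 6 ⇒ b_1 = 12 − 5 − 6 = 1; all invariant factors of ∂_2 are 1 so no torsion. So H_1 = Z.
rank ∂_2 = 6, rank ∂_3 = 0 ⇒ b_2 = 6 − 6 − 0 = 0. So H_2 = 0.

H_0 = Z,  H_1 = Z,  H_2 = 0.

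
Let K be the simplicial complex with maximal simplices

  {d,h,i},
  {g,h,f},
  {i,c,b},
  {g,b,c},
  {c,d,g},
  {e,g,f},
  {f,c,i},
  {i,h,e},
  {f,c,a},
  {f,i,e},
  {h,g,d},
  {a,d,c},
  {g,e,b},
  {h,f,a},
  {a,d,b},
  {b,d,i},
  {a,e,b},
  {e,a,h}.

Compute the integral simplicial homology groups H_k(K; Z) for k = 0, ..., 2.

Take the total order a < b < c < d < e < f < g < h < i on the vertex set. Then K (dimension 2) consists of the simplices:

  0-simplices (9): a, b, c, d, e, f, g, h, i
  1-simplices (27): ab, ac, ad, ae, af, ah, bc, bd, be, bg, bi, cd, cf, cg, ci, dg, dh, di, ef, eg, eh, ei, fg, fh, fi, gh, hi
  2-simplices (18): abd, abe, acd, acf, aeh, afh, bcg, bci, bdi, beg, cdg, cfi, dgh, dhi, efg, efi, ehi, fgh

Hence C_0 ≅ Z^9, C_1 ≅ Z^27, C_2 ≅ Z^18.

Boundary ∂_1: C_1 → C_0 maps an edge to its endpoints' difference, ∂[p,q] = q − p. For instance
  ∂gh = h − g.
The resulting 9×27 matrix has rank 8, and its Smith normal form has invariant factors (1,1,1,1,1,1,1,1).

∂_2: C_2 → C_1 sends each 2-simplex [p,q,r] to [q,r] − [p,r] + [p,q]. For instance
  ∂ehi = hi − ei + eh,
  ∂acd = cd − ad + ac.
The resulting 27×18 matrix has rank 18, and its Smith normal form has invariant factors (1,1,1,1,1,1,1,1,1,1,1,1,1,1,1,1,1,2).

Reading off H_k = ker ∂_k / im ∂_{k+1}:

  H_0: rank C_0 − rank ∂_1 = 9 − 8 = 1, and the invariant factors of ∂_1 are all 1, so H_0 ≅ Z.
  H_1: rank ker ∂_1 − rank ∂_2 = (27 − 8) − 18 = 1, and ∂_2 has invariant factor 2 > 1, so H_1 ≅ Z ⊕ Z/2.
  H_2: rank ker ∂_2 − rank ∂_3 = (18 − 18) − 0 = 0, and there is no ∂_3, so H_2 ≅ 0.

H_0 ≅ Z,  H_1 ≅ Z ⊕ Z/2,  H_2 = 0.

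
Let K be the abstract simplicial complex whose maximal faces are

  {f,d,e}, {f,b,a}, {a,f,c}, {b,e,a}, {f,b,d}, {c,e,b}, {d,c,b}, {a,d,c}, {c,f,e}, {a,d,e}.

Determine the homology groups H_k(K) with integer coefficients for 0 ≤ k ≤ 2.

H_0 ≅ Z,  H_1 ≅ Z/2,  H_2 = 0.

Fix the vertex order a < b < c < d < e < f and write every simplex with vertices in increasing order. Then dim K = 2 and the simplices of K are:

  0-simplices (6): a, b, c, d, e, f
  1-simplices (15): ab, ac, ad, ae, af, bc, bd, be, bf, cd, ce, cf, de, df, ef
  2-simplices (10): abe, abf, acd, acf, ade, bcd, bce, bdf, cef, def

so the chain groups are C_0 ≅ Z^6, C_1 ≅ Z^15, C_2 ≅ Z^10.

The boundary map ∂_1: C_1 → C_0 maps an edge to its endpoints' difference, ∂[p,q] = q − p. For instance
  ∂af = f − a.
This gives a 6×15 integer matrix of rank 5; reducing to Smith normal form yields diagonal entries (1,1,1,1,1).

Boundary ∂_2: C_2 → C_1 maps a triangle to the signed sum of its edges. For instance
  ∂bcd = cd − bd + bc,
  ∂bce = ce − be + bc.
As a 15×10 matrix over Z this has rank 10, with invariant factors (1,1,1,1,1,1,1,1,1,2).

Computing H_k = (kernel of ∂_k) / (image of ∂_{k+1}):

  H_0: rank C_0 − rank ∂_1 = 6 − 5 = 1, and the invariant factors of ∂_1 are all 1, so H_0 ≅ Z.
  H_1: rank ker ∂_1 − rank ∂_2 = (15 − 5) − 10 = 0, and ∂_2 has invariant factor 2 > 1, so H_1 ≅ Z/2.
  H_2: rank ker ∂_2 − rank ∂_3 = (10 − 10) − 0 = 0, and there is no ∂_3, so H_2 ≅ 0.

(K is a triangulation of the real projective plane RP^2.)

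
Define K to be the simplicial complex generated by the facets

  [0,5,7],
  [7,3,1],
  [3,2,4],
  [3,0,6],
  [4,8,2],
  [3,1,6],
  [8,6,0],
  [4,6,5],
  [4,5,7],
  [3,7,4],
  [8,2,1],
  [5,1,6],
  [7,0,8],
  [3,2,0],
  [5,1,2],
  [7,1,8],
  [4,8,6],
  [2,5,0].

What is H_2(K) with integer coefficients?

We work with the vertex ordering 0 < 1 < 2 < 3 < 4 < 5 < 6 < 7 < 8. The simplices of K, each written with vertices in increasing order, are:

  0-simplices (9): [0], [1], [2], [3], [4], [5], [6], [7], [8]
  1-simplices (27): (27 of them)
  2-simplices (18): [0,2,3], [0,2,5], [0,3,6], [0,5,7], [0,6,8], [0,7,8], [1,2,5], [1,2,8], [1,3,6], [1,3,7], [1,5,6], [1,7,8], [2,3,4], [2,4,8], [3,4,7], [4,5,6], [4,5,7], [4,6,8]

so the chain groups are C_0 ≅ Z^9, C_1 ≅ Z^27, C_2 ≅ Z^18.

The boundary map ∂_1: C_1 → C_0 sends each edge [p,q] (with p < q) to q − p. For instance
  ∂[0,5] = [5] − [0].
This gives a 9×27 integer matrix of rank 8; reducing to Smith normal form yields diagonal entries (1,1,1,1,1,1,1,1).

∂_2: C_2 → C_1 sends each 2-simplex [p,q,r] to [q,r] − [p,r] + [p,q]. For instance
  ∂[1,2,8] = [2,8] − [1,8] + [1,2],
  ∂[0,7,8] = [7,8] − [0,8] + [0,7].
This gives a 27×18 integer matrix of rank 17; reducing to Smith normal form yields diagonal entries (1,1,1,1,1,1,1,1,1,1,1,1,1,1,1,1,1).

Computing H_k = (kernel of ∂_k) / (image of ∂_{k+1}):

  H_2: rank ker ∂_2 − rank ∂_3 = (18 − 17) − 0 = 1, and there is no ∂_3, so H_2 = Z.

H_2 ≅ Z.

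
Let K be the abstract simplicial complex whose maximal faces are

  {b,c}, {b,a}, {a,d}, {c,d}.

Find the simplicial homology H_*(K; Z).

K has 4 vertices, 4 edges.
rank ∂_0 = 0, rank ∂_1 = 3 ⇒ b_0 = 4 − 0 − 3 = 1; all invariant factors of ∂_1 are 1 so no torsion. So H_0 = Z.
rank ∂_1 = 3, rank ∂_2 = 0 ⇒ b_1 = 4 − 3 − 0 = 1. So H_1 = Z.

H_0 ≅ Z,  H_1 ≅ Z.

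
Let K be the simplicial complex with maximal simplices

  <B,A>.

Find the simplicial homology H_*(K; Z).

H_0 ≅ Z,  H_1 = 0.

Order the vertices as A < B. Listing each simplex with vertices in this order, K has dimension 1 with simplices:

  0-simplices (2): A, B
  1-simplices (1): AB

so the chain groups are C_0 ≅ Z^2, C_1 ≅ Z^1.

∂_1: C_1 → C_0 is given by ∂[p,q] = [q] − [p]. For instance
  ∂AB = B − A.
The resulting 2×1 matrix has rank 1, and its Smith normal form has invariant factors (1).

Reading off H_k = ker ∂_k / im ∂_{k+1}:

  H_0: rank C_0 − rank ∂_1 = 2 − 1 = 1, and the invariant factors of ∂_1 are all 1, so H_0 = Z.
  H_1: rank ker ∂_1 − rank ∂_2 = (1 − 1) − 0 = 0, and there is no ∂_2, so H_1 = 0.

As a check, the Euler characteristic is 2 − 1 = 1, which agrees with 1 − 0 = 1.
(K is a triangulation of the 1-simplex.)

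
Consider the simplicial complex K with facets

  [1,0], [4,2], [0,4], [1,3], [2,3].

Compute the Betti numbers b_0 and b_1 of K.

Order the vertices as 0 < 1 < 2 < 3 < 4. Listing each simplex with vertices in this order, K has dimension 1 with simplices:

  0-simplices (5): [0], [1], [2], [3], [4]
  1-simplices (5): [0,1], [0,4], [1,3], [2,3], [2,4]

giving chain groups C_0 ≅ Z^5, C_1 ≅ Z^5.

The boundary map ∂_1: C_1 → C_0 maps an edge to its endpoints' difference, ∂[p,q] = q − p. For instance
  ∂[0,1] = [1] − [0].
The 5×5 boundary matrix has rank 4 and Smith normal form diag(1,1,1,1).

Computing H_k = (kernel of ∂_k) / (image of ∂_{k+1}):

  H_0: rank C_0 − rank ∂_1 = 5 − 4 = 1, and the invariant factors of ∂_1 are all 1, so H_0 = Z.
  H_1: rank ker ∂_1 − rank ∂_2 = (5 − 4) − 0 = 1, and there is no ∂_2, so H_1 = Z.

Hence the Betti numbers are b_0 = 1, b_1 = 1.

b_0 = 1, b_1 = 1.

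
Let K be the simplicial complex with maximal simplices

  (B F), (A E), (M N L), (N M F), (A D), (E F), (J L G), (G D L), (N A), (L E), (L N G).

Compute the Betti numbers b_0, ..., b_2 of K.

b_0 = 1, b_1 = 3, b_2 = 0.

Take the total order A < B < D < E < F < G < J < L < M < N on the vertex set. Then K (dimension 2) consists of the simplices:

  0-simplices (10): A, B, D, E, F, G, J, L, M, N
  1-simplices (17): AD, AE, AN, BF, DG, DL, EF, EL, FM, FN, GJ, GL, GN, JL, LM, LN, MN
  2-simplices (5): DGL, FMN, GJL, GLN, LMN

Hence C_0 ≅ Z^10, C_1 ≅ Z^17, C_2 ≅ Z^5.

The boundary map ∂_1: C_1 → C_0 maps an edge to its endpoints' difference, ∂[p,q] = q − p. For instance
  ∂LM = M − L.
As a 10×17 matrix over Z this has rank 9, with invariant factors (1,1,1,1,1,1,1,1,1).

The boundary map ∂_2: C_2 → C_1 acts by ∂[p,q,r] = [q,r] − [p,r] + [p,q]. For instance
  ∂GJL = JL − GL + GJ,
  ∂FMN = MN − FN + FM.
This gives a 17×5 integer matrix of rank 5; reducing to Smith normal form yields diagonal entries (1,1,1,1,1).

From H_k ≅ ker(∂_k) / im(∂_{k+1}) we obtain:

  H_0: rank C_0 − rank ∂_1 = 10 − 9 = 1, and the invariant factors of ∂_1 are all 1, so H_0 = Z.
  H_1: rank ker ∂_1 − rank ∂_2 = (17 − 9) − 5 = 3, and the invariant factors of ∂_2 are all 1, so H_1 = Z^3.
  H_2: rank ker ∂_2 − rank ∂_3 = (5 − 5) − 0 = 0, and there is no ∂_3, so H_2 = 0.

Hence the Betti numbers are b_0 = 1, b_1 = 3, b_2 = 0.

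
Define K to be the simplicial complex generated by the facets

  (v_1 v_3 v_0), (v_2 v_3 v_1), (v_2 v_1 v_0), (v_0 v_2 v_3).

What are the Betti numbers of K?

Order the vertices as v_0 < v_1 < v_2 < v_3. Listing each simplex with vertices in this order, K has dimension 2 with simplices:

  0-simplices (4): [v_0], [v_1], [v_2], [v_3]
  1-simplices (6): [v_0,v_1], [v_0,v_2], [v_0,v_3], [v_1,v_2], [v_1,v_3], [v_2,v_3]
  2-simplices (4): [v_0,v_1,v_2], [v_0,v_1,v_3], [v_0,v_2,v_3], [v_1,v_2,v_3]

Hence C_0 ≅ Z^4, C_1 ≅ Z^6, C_2 ≅ Z^4.

Boundary ∂_1: C_1 → C_0 is given by ∂[p,q] = [q] − [p].
The 4×6 boundary matrix has rank 3 and Smith normal form diag(1,1,1).

Boundary ∂_2: C_2 → C_1 sends each 2-simplex [p,q,r] to [q,r] − [p,r] + [p,q]. For instance
  ∂[v_0,v_2,v_3] = [v_2,v_3] − [v_0,v_3] + [v_0,v_2],
  ∂[v_1,v_2,v_3] = [v_2,v_3] − [v_1,v_3] + [v_1,v_2].
The resulting 6×4 matrix has rank 3, and its Smith normal form has invariant factors (1,1,1).

Reading off H_k = ker ∂_k / im ∂_{k+1}:

  H_0: rank C_0 − rank ∂_1 = 4 − 3 = 1, and the invariant factors of ∂_1 are all 1, so H_0 ≅ Z.
  H_1: rank ker ∂_1 − rank ∂_2 = (6 − 3) − 3 = 0, and the invariant factors of ∂_2 are all 1, so H_1 ≅ 0.
  H_2: rank ker ∂_2 − rank ∂_3 = (4 − 3) − 0 = 1, and there is no ∂_3, so H_2 ≅ Z.

Hence the Betti numbers are b_0 = 1, b_1 = 0, b_2 = 1.

b_0 = 1, b_1 = 0, b_2 = 1.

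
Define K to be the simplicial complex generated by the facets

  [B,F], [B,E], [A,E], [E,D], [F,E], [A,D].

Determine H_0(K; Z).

Order the vertices as A < B < D < E < F. Listing each simplex with vertices in this order, K has dimension 1 with simplices:

  0-simplices (5): A, B, D, E, F
  1-simplices (6): AD, AE, BE, BF, DE, EF

giving chain groups C_0 ≅ Z^5, C_1 ≅ Z^6.

Boundary ∂_1: C_1 → C_0 is given by ∂[p,q] = [q] − [p]. For instance
  ∂EF = F − E.
This gives a 5×6 integer matrix of rank 4; reducing to Smith normal form yields diagonal entries (1,1,1,1).

From H_k ≅ ker(∂_k) / im(∂_{k+1}) we obtain:

  H_0: rank C_0 − rank ∂_1 = 5 − 4 = 1, and the invariant factors of ∂_1 are all 1, so H_0 = Z.

H_0 = Z.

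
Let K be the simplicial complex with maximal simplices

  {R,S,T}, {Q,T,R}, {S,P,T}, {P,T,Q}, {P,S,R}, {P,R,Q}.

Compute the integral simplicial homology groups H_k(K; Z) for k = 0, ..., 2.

We work with the vertex ordering P < Q < R < S < T. The simplices of K, each written with vertices in increasing order, are:

  0-simplices (5): P, Q, R, S, T
  1-simplices (9): PQ, PR, PS, PT, QR, QT, RS, RT, ST
  2-simplices (6): PQR, PQT, PRS, PST, QRT, RST

so the chain groups are C_0 ≅ Z^5, C_1 ≅ Z^9, C_2 ≅ Z^6.

The boundary map ∂_1: C_1 → C_0 maps an edge to its endpoints' difference, ∂[p,q] = q − p. For instance
  ∂RS = S − R.
The 5×9 boundary matrix has rank 4 and Smith normal form diag(1,1,1,1).

The boundary map ∂_2: C_2 → C_1 acts by ∂[p,q,r] = [q,r] − [p,r] + [p,q]. For instance
  ∂PRS = RS − PS + PR,
  ∂QRT = RT − QT + QR.
As a 9×6 matrix over Z this has rank 5, with invariant factors (1,1,1,1,1).

From H_k ≅ ker(∂_k) / im(∂_{k+1}) we obtain:

  H_0: rank C_0 − rank ∂_1 = 5 − 4 = 1, and the invariant factors of ∂_1 are all 1, so H_0 = Z.
  H_1: rank ker ∂_1 − rank ∂_2 = (9 − 4) − 5 = 0, and the invariant factors of ∂_2 are all 1, so H_1 = 0.
  H_2: rank ker ∂_2 − rank ∂_3 = (6 − 5) − 0 = 1, and there is no ∂_3, so H_2 = Z.

(K is a triangulation of the 2-sphere S^2.)

H_0 ≅ Z,  H_1 = 0,  H_2 ≅ Z.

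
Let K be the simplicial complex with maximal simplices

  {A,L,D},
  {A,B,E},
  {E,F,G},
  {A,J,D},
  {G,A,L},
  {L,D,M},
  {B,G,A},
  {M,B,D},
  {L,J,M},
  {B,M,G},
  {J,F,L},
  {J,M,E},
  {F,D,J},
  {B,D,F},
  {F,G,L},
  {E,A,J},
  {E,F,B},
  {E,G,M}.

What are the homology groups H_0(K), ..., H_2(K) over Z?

Take the total order A < B < D < E < F < G < J < L < M on the vertex set. Then K (dimension 2) consists of the simplices:

  0-simplices (9): A, B, D, E, F, G, J, L, M
  1-simplices (27): AB, AD, AE, AG, AJ, AL, BD, BE, BF, BG, BM, DF, DJ, DL, DM, EF, EG, EJ, EM, FG, FJ, FL, GL, GM, JL, JM, LM
  2-simplices (18): ABE, ABG, ADJ, ADL, AEJ, AGL, BDF, BDM, BEF, BGM, DFJ, DLM, EFG, EGM, EJM, FGL, FJL, JLM

so the chain groups are C_0 ≅ Z^9, C_1 ≅ Z^27, C_2 ≅ Z^18.

The boundary map ∂_1: C_1 → C_0 sends each edge [p,q] (with p < q) to q − p.
This gives a 9×27 integer matrix of rank 8; reducing to Smith normal form yields diagonal entries (1,1,1,1,1,1,1,1).

The boundary map ∂_2: C_2 → C_1 maps a triangle to the signed sum of its edges. For instance
  ∂JLM = LM − JM + JL,
  ∂BGM = GM − BM + BG.
As a 27×18 matrix over Z this has rank 18, with invariant factors (1,1,1,1,1,1,1,1,1,1,1,1,1,1,1,1,1,2).

Reading off H_k = ker ∂_k / im ∂_{k+1}:

  H_0: rank C_0 − rank ∂_1 = 9 − 8 = 1, and the invariant factors of ∂_1 are all 1, so H_0 ≅ Z.
  H_1: rank ker ∂_1 − rank ∂_2 = (27 − 8) − 18 = 1, and ∂_2 has invariant factor 2 > 1, so H_1 ≅ Z ⊕ Z/2.
  H_2: rank ker ∂_2 − rank ∂_3 = (18 − 18) − 0 = 0, and there is no ∂_3, so H_2 ≅ 0.

As a check, the Euler characteristic is 9 − 27 + 18 = 0, which agrees with 1 − 1 + 0 = 0.
(K is a triangulation of the Klein bottle.)

H_0 ≅ Z,  H_1 ≅ Z ⊕ Z/2,  H_2 = 0.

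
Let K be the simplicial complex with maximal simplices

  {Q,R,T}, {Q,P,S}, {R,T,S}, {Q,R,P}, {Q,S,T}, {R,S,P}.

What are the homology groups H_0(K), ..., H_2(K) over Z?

We work with the vertex ordering P < Q < R < S < T. The simplices of K, each written with vertices in increasing order, are:

  0-simplices (5): P, Q, R, S, T
  1-simplices (9): PQ, PR, PS, QR, QS, QT, RS, RT, ST
  2-simplices (6): PQR, PQS, PRS, QRT, QST, RST

giving chain groups C_0 ≅ Z^5, C_1 ≅ Z^9, C_2 ≅ Z^6.

∂_1: C_1 → C_0 sends each edge [p,q] (with p < q) to q − p. For instance
  ∂RT = T − R.
The 5×9 boundary matrix has rank 4 and Smith normal form diag(1,1,1,1).

Boundary ∂_2: C_2 → C_1 acts by ∂[p,q,r] = [q,r] − [p,r] + [p,q]. For instance
  ∂PQR = QR − PR + PQ,
  ∂PRS = RS − PS + PR.
As a 9×6 matrix over Z this has rank 5, with invariant factors (1,1,1,1,1).

Now H_k = ker ∂_k / im ∂_{k+1}, so:

  H_0: rank C_0 − rank ∂_1 = 5 − 4 = 1, and the invariant factors of ∂_1 are all 1, so H_0 ≅ Z.
  H_1: rank ker ∂_1 − rank ∂_2 = (9 − 4) − 5 = 0, and the invariant factors of ∂_2 are all 1, so H_1 ≅ 0.
  H_2: rank ker ∂_2 − rank ∂_3 = (6 − 5) − 0 = 1, and there is no ∂_3, so H_2 ≅ Z.

As a check, the Euler characteristic is 5 − 9 + 6 = 2, which agrees with 1 − 0 + 1 = 2.

H_0 ≅ Z,  H_1 = 0,  H_2 ≅ Z.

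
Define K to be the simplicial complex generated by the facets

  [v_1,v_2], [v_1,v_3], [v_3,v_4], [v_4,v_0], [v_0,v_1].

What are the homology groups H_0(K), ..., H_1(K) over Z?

H_0 = Z,  H_1 = Z.

Order the vertices as v_0 < v_1 < v_2 < v_3 < v_4. Listing each simplex with vertices in this order, K has dimension 1 with simplices:

  0-simplices (5): [v_0], [v_1], [v_2], [v_3], [v_4]
  1-simplices (5): [v_0,v_1], [v_0,v_4], [v_1,v_2], [v_1,v_3], [v_3,v_4]

Hence C_0 ≅ Z^5, C_1 ≅ Z^5.

The boundary map ∂_1: C_1 → C_0 is given by ∂[p,q] = [q] − [p]. For instance
  ∂[v_1,v_2] = [v_2] − [v_1].
The resulting 5×5 matrix has rank 4, and its Smith normal form has invariant factors (1,1,1,1).

Reading off H_k = ker ∂_k / im ∂_{k+1}:

  H_0: rank C_0 − rank ∂_1 = 5 − 4 = 1, and the invariant factors of ∂_1 are all 1, so H_0 = Z.
  H_1: rank ker ∂_1 − rank ∂_2 = (5 − 4) − 0 = 1, and there is no ∂_2, so H_1 = Z.

As a check, the Euler characteristic is 5 − 5 = 0, which agrees with 1 − 1 = 0.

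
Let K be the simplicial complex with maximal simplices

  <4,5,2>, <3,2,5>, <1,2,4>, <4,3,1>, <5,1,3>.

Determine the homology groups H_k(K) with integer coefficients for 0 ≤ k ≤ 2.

Fix the vertex order 1 < 2 < 3 < 4 < 5 and write every simplex with vertices in increasing order. Then dim K = 2 and the simplices of K are:

  0-simplices (5): [1], [2], [3], [4], [5]
  1-simplices (10): [1,2], [1,3], [1,4], [1,5], [2,3], [2,4], [2,5], [3,4], [3,5], [4,5]
  2-simplices (5): [1,2,4], [1,3,4], [1,3,5], [2,3,5], [2,4,5]

Hence C_0 ≅ Z^5, C_1 ≅ Z^10, C_2 ≅ Z^5.

Boundary ∂_1: C_1 → C_0 maps an edge to its endpoints' difference, ∂[p,q] = q − p. For instance
  ∂[1,5] = [5] − [1].
As a 5×10 matrix over Z this has rank 4, with invariant factors (1,1,1,1).

The boundary map ∂_2: C_2 → C_1 sends each 2-simplex [p,q,r] to [q,r] − [p,r] + [p,q]. For instance
  ∂[1,2,4] = [2,4] − [1,4] + [1,2],
  ∂[2,3,5] = [3,5] − [2,5] + [2,3].
As a 10×5 matrix over Z this has rank 5, with invariant factors (1,1,1,1,1).

Now H_k = ker ∂_k / im ∂_{k+1}, so:

  H_0: rank C_0 − rank ∂_1 = 5 − 4 = 1, and the invariant factors of ∂_1 are all 1, so H_0 ≅ Z.
  H_1: rank ker ∂_1 − rank ∂_2 = (10 − 4) − 5 = 1, and the invariant factors of ∂_2 are all 1, so H_1 ≅ Z.
  H_2: rank ker ∂_2 − rank ∂_3 = (5 − 5) − 0 = 0, and there is no ∂_3, so H_2 ≅ 0.

H_0 ≅ Z,  H_1 ≅ Z,  H_2 = 0.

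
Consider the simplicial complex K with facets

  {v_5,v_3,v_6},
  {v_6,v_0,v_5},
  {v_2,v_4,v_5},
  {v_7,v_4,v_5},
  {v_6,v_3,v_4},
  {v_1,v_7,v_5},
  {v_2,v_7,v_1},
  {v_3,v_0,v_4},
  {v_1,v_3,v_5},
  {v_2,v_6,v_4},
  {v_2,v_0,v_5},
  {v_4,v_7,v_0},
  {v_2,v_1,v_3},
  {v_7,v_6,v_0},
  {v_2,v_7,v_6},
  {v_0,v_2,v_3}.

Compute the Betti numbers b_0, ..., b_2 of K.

b_0 = 1, b_1 = 2, b_2 = 1.

Fix the vertex order v_0 < v_1 < v_2 < v_3 < v_4 < v_5 < v_6 < v_7 and write every simplex with vertices in increasing order. Then dim K = 2 and the simplices of K are:

  0-simplices (8): [v_0], [v_1], [v_2], [v_3], [v_4], [v_5], [v_6], [v_7]
  1-simplices (24): (24 of them)
  2-simplices (16): (16 of them)

so the chain groups are C_0 ≅ Z^8, C_1 ≅ Z^24, C_2 ≅ Z^16.

Boundary ∂_1: C_1 → C_0 maps an edge to its endpoints' difference, ∂[p,q] = q − p.
The 8×24 boundary matrix has rank 7 and Smith normal form diag(1,1,1,1,1,1,1).

∂_2: C_2 → C_1 maps a triangle to the signed sum of its edges. For instance
  ∂[v_2,v_4,v_6] = [v_4,v_6] − [v_2,v_6] + [v_2,v_4],
  ∂[v_0,v_4,v_7] = [v_4,v_7] − [v_0,v_7] + [v_0,v_4].
This gives a 24×16 integer matrix of rank 15; reducing to Smith normal form yields diagonal entries (1,1,1,1,1,1,1,1,1,1,1,1,1,1,1).

Computing H_k = (kernel of ∂_k) / (image of ∂_{k+1}):

  H_0: rank C_0 − rank ∂_1 = 8 − 7 = 1, and the invariant factors of ∂_1 are all 1, so H_0 = Z.
  H_1: rank ker ∂_1 − rank ∂_2 = (24 − 7) − 15 = 2, and the invariant factors of ∂_2 are all 1, so H_1 = Z^2.
  H_2: rank ker ∂_2 − rank ∂_3 = (16 − 15) − 0 = 1, and there is no ∂_3, so H_2 = Z.

Hence the Betti numbers are b_0 = 1, b_1 = 2, b_2 = 1.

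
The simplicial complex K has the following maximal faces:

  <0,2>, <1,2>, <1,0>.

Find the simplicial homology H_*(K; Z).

Fix the vertex order 0 < 1 < 2 and write every simplex with vertices in increasing order. Then dim K = 1 and the simplices of K are:

  0-simplices (3): [0], [1], [2]
  1-simplices (3): [0,1], [0,2], [1,2]

Hence C_0 ≅ Z^3, C_1 ≅ Z^3.

∂_1: C_1 → C_0 is given by ∂[p,q] = [q] − [p].
The 3×3 boundary matrix has rank 2 and Smith normal form diag(1,1).

From H_k ≅ ker(∂_k) / im(∂_{k+1}) we obtain:

  H_0: rank C_0 − rank ∂_1 = 3 − 2 = 1, and the invariant factors of ∂_1 are all 1, so H_0 = Z.
  H_1: rank ker ∂_1 − rank ∂_2 = (3 − 2) − 0 = 1, and there is no ∂_2, so H_1 = Z.

(K is a triangulation of the circle S^1.)

H_0 = Z,  H_1 = Z.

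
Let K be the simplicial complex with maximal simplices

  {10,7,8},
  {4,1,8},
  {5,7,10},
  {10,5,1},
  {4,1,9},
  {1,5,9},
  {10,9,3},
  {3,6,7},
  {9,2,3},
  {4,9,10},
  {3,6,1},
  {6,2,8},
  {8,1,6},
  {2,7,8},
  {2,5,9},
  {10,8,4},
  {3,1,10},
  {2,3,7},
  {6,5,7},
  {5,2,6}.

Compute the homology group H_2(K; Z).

Fix the vertex order 1 < 2 < 3 < 4 < 5 < 6 < 7 < 8 < 9 < 10 and write every simplex with vertices in increasing order. Then dim K = 2 and the simplices of K are:

  0-simplices (10): [1], [2], [3], [4], [5], [6], [7], [8], [9], [10]
  1-simplices (30): (30 of them)
  2-simplices (20): (20 of them)

so the chain groups are C_0 ≅ Z^10, C_1 ≅ Z^30, C_2 ≅ Z^20.

∂_1: C_1 → C_0 sends each edge [p,q] (with p < q) to q − p. For instance
  ∂[2,5] = [5] − [2].
The resulting 10×30 matrix has rank 9, and its Smith normal form has invariant factors (1,1,1,1,1,1,1,1,1).

∂_2: C_2 → C_1 maps a triangle to the signed sum of its edges. For instance
  ∂[2,5,9] = [5,9] − [2,9] + [2,5],
  ∂[1,5,10] = [5,10] − [1,10] + [1,5].
The resulting 30×20 matrix has rank 20, and its Smith normal form has invariant factors (1,1,1,1,1,1,1,1,1,1,1,1,1,1,1,1,1,1,1,2).

Computing H_k = (kernel of ∂_k) / (image of ∂_{k+1}):

  H_2: rank ker ∂_2 − rank ∂_3 = (20 − 20) − 0 = 0, and there is no ∂_3, so H_2 = 0.

H_2 ≅ 0.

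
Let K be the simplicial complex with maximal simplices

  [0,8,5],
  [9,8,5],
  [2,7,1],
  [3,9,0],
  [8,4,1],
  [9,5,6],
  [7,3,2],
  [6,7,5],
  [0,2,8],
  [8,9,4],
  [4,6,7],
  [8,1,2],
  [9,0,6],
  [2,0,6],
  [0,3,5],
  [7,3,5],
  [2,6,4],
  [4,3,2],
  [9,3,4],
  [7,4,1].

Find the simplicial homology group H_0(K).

Fix the vertex order 0 < 1 < 2 < 3 < 4 < 5 < 6 < 7 < 8 < 9 and write every simplex with vertices in increasing order. Then dim K = 2 and the simplices of K are:

  0-simplices (10): [0], [1], [2], [3], [4], [5], [6], [7], [8], [9]
  1-simplices (30): (30 of them)
  2-simplices (20): (20 of them)

so the chain groups are C_0 ≅ Z^10, C_1 ≅ Z^30, C_2 ≅ Z^20.

∂_1: C_1 → C_0 sends each edge [p,q] (with p < q) to q − p. For instance
  ∂[0,2] = [2] − [0].
The 10×30 boundary matrix has rank 9 and Smith normal form diag(1,1,1,1,1,1,1,1,1).

∂_2: C_2 → C_1 sends each 2-simplex [p,q,r] to [q,r] − [p,r] + [p,q]. For instance
  ∂[5,8,9] = [8,9] − [5,9] + [5,8],
  ∂[0,3,5] = [3,5] − [0,5] + [0,3].
This gives a 30×20 integer matrix of rank 20; reducing to Smith normal form yields diagonal entries (1,1,1,1,1,1,1,1,1,1,1,1,1,1,1,1,1,1,1,2).

Reading off H_k = ker ∂_k / im ∂_{k+1}:

  H_0: rank C_0 − rank ∂_1 = 10 − 9 = 1, and the invariant factors of ∂_1 are all 1, so H_0 ≅ Z.

H_0 ≅ Z.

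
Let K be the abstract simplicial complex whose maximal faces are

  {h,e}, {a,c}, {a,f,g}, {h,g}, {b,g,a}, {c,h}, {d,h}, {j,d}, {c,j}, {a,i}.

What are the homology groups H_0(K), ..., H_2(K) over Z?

H_0 ≅ Z,  H_1 ≅ Z^2,  H_2 = 0.

Take the total order a < b < c < d < e < f < g < h < i < j on the vertex set. Then K (dimension 2) consists of the simplices:

  0-simplices (10): a, b, c, d, e, f, g, h, i, j
  1-simplices (13): ab, ac, af, ag, ai, bg, ch, cj, dh, dj, eh, fg, gh
  2-simplices (2): abg, afg

giving chain groups C_0 ≅ Z^10, C_1 ≅ Z^13, C_2 ≅ Z^2.

∂_1: C_1 → C_0 is given by ∂[p,q] = [q] − [p].
As a 10×13 matrix over Z this has rank 9, with invariant factors (1,1,1,1,1,1,1,1,1).

∂_2: C_2 → C_1 acts by ∂[p,q,r] = [q,r] − [p,r] + [p,q]. For instance
  ∂abg = bg − ag + ab,
  ∂afg = fg − ag + af.
As a 13×2 matrix over Z this has rank 2, with invariant factors (1,1).

From H_k ≅ ker(∂_k) / im(∂_{k+1}) we obtain:

  H_0: rank C_0 − rank ∂_1 = 10 − 9 = 1, and the invariant factors of ∂_1 are all 1, so H_0 = Z.
  H_1: rank ker ∂_1 − rank ∂_2 = (13 − 9) − 2 = 2, and the invariant factors of ∂_2 are all 1, so H_1 = Z^2.
  H_2: rank ker ∂_2 − rank ∂_3 = (2 − 2) − 0 = 0, and there is no ∂_3, so H_2 = 0.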